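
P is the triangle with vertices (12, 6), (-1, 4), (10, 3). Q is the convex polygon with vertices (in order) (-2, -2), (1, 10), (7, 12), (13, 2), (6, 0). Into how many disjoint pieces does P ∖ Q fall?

2

P ∖ Q splits into 2 disjoint pieces (area 0.6357, area 0.0311).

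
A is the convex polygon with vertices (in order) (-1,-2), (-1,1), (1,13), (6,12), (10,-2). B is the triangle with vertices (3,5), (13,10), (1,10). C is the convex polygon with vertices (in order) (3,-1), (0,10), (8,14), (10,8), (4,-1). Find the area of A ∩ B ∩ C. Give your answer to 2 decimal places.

The intersection is the polygon with vertices (3,5), (1,10), (6.571,10), (7.375,7.188).
By the shoelace formula its area is 20.96.

20.96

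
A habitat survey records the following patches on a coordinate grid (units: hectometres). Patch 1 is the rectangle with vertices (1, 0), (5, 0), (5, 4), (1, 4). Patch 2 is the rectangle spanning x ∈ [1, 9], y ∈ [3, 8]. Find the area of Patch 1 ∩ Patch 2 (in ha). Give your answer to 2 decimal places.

4.00

|Patch 1∩Patch 2|: x∈[1,5], y∈[3,4] → 4·1 = 4.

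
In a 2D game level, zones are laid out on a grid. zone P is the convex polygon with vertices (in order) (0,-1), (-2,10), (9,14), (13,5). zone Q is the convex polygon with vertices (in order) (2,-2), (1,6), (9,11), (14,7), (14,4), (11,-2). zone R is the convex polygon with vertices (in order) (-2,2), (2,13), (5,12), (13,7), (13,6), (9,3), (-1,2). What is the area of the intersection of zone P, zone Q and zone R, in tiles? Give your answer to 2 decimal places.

The intersection is the polygon with vertices (8.575,2.957), (1.469,2.247), (1,6), (7.8,10.25), (11.769,7.769), (12.667,5.75), (9.533,3.4).
By the shoelace formula its area is 59.27.

59.27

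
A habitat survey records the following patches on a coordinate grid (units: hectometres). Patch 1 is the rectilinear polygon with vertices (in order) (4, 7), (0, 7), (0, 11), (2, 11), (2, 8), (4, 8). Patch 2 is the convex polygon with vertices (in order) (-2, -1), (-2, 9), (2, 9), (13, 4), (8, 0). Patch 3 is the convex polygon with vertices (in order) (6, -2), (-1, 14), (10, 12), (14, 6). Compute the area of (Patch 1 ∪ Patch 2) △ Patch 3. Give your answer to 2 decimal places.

123.83

|Patch 1 ∪ Patch 2| = 106.5.
|(Patch 1 ∪ Patch 2) ∩ Patch 3| = 51.8335.
|(Patch 1 ∪ Patch 2) △ Patch 3| = 106.5 + 121 − 103.6669 = 123.83.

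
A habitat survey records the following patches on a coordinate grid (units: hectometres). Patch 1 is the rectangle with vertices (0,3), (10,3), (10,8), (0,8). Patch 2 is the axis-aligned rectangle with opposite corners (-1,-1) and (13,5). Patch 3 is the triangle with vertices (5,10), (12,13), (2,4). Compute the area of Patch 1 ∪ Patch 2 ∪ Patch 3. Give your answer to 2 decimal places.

By inclusion–exclusion:
Individual areas: |Patch 1| = 50, |Patch 2| = 84, |Patch 3| = 16.5.
|Patch 1∩Patch 2|: x∈[0,10], y∈[3,5] → 10·2 = 20.
|Patch 1∩Patch 3| = 4.8889.
|Patch 2∩Patch 3| = 0.3056.
|Patch 1∩Patch 2∩Patch 3| = 0.3056.
|Patch 1 ∪ Patch 2 ∪ Patch 3| = 150.5 − 25.1944 + 0.3056 = 125.61.

125.61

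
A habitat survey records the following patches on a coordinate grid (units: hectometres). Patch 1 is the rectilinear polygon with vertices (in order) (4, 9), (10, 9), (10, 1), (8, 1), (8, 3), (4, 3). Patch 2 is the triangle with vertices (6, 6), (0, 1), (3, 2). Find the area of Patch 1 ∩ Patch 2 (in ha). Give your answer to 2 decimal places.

The intersection is the polygon with vertices (4,4.333), (6,6), (4,3.333).
By the shoelace formula its area is 1.00.

1.00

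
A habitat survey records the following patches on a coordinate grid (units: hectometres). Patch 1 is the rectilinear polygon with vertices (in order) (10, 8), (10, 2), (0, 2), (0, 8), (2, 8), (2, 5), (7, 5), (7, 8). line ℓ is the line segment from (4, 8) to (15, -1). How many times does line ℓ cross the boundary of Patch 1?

The segment meets the boundary at (10,3.091), (7,5.545).

2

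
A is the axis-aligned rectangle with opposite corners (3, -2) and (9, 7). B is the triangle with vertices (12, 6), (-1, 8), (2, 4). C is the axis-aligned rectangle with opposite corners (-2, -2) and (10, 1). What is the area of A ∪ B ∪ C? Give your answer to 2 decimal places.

By inclusion–exclusion:
Individual areas: |A| = 54, |B| = 23, |C| = 36.
|A∩B| = 12.2577.
|A∩C|: x∈[3,9], y∈[-2,1] → 6·3 = 18.
|B∩C| = 0.
|A∩B∩C| = 0.
|A ∪ B ∪ C| = 113 − 30.2577 + 0 = 82.74.

82.74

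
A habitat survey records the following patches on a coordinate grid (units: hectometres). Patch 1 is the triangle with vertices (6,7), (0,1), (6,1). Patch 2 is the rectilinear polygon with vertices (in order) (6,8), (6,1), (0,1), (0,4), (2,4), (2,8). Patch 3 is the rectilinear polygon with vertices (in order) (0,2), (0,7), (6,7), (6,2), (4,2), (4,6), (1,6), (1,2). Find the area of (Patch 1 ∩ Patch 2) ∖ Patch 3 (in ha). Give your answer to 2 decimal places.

10.00

|Patch 1 ∩ Patch 2| = 18.
|(Patch 1 ∩ Patch 2) ∩ Patch 3| = 8.
|(Patch 1 ∩ Patch 2) ∖ Patch 3| = 18 − 8 = 10.00.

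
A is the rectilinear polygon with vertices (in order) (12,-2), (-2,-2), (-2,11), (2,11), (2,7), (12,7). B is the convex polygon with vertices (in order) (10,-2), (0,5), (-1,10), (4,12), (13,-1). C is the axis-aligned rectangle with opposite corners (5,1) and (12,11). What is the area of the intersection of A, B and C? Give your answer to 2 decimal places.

The intersection is the polygon with vertices (7.462,7), (11.615,1), (5.714,1), (5,1.5), (5,7).
By the shoelace formula its area is 27.05.

27.05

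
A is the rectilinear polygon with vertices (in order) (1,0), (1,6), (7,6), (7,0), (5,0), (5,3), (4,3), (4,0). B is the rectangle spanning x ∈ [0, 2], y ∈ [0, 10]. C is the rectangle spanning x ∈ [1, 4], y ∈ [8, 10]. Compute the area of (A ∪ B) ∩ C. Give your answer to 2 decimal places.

The region (A ∪ B) ∩ C is the polygon with vertices (2,10), (2,8), (1,8), (1,10).
By the shoelace formula its area is 2.00.

2.00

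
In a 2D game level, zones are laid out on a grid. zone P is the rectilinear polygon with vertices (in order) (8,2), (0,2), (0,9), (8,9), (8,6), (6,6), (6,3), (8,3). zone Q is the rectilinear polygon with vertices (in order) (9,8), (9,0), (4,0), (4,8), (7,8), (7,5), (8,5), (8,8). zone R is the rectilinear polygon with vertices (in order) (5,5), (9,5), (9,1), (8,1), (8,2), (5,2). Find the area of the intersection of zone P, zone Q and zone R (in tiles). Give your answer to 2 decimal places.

5.00

The intersection is the polygon with vertices (6,3), (8,3), (8,2), (5,2), (5,5), (6,5).
By the shoelace formula its area is 5.00.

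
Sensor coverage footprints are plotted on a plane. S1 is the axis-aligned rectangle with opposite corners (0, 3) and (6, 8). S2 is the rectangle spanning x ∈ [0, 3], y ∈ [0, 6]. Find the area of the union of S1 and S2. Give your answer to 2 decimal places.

39.00

By inclusion–exclusion:
Individual areas: |S1| = 30, |S2| = 18.
|S1∩S2|: x∈[0,3], y∈[3,6] → 3·3 = 9.
|S1 ∪ S2| = 48 − 9 = 39.00.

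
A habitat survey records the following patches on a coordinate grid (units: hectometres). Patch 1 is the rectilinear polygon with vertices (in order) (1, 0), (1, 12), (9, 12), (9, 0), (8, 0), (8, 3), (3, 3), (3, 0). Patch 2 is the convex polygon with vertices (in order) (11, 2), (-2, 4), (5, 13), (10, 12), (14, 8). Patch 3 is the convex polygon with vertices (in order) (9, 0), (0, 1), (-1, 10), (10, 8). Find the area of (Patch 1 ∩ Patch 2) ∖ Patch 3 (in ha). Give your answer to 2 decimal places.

|Patch 1 ∩ Patch 2| = 64.9985.
|(Patch 1 ∩ Patch 2) ∩ Patch 3| = 45.8673.
|(Patch 1 ∩ Patch 2) ∖ Patch 3| = 64.9985 − 45.8673 = 19.13.

19.13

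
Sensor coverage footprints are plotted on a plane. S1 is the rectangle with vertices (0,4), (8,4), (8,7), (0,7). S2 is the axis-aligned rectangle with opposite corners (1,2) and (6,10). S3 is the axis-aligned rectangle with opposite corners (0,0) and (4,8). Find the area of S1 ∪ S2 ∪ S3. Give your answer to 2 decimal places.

60.00

By inclusion–exclusion:
Individual areas: |S1| = 24, |S2| = 40, |S3| = 32.
|S1∩S2|: x∈[1,6], y∈[4,7] → 5·3 = 15.
|S1∩S3|: x∈[0,4], y∈[4,7] → 4·3 = 12.
|S2∩S3|: x∈[1,4], y∈[2,8] → 3·6 = 18.
|S1∩S2∩S3| = 9.
|S1 ∪ S2 ∪ S3| = 96 − 45 + 9 = 60.00.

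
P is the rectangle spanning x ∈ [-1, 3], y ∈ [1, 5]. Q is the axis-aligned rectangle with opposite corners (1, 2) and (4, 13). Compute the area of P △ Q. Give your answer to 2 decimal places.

|P∩Q|: x∈[1,3], y∈[2,5] → 2·3 = 6.
|P △ Q| = |P| + |Q| − 2·|P∩Q| = 16 + 33 − 12 = 37.00.

37.00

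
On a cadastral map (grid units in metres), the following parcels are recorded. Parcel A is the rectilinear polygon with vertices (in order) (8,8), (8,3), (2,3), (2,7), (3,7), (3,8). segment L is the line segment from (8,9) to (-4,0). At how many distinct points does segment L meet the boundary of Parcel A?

2

The segment meets the boundary at (2,4.5), (6.667,8).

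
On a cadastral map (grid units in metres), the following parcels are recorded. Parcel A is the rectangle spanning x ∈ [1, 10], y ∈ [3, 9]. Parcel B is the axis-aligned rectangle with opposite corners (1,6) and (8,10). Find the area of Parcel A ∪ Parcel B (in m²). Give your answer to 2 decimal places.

61.00

By inclusion–exclusion:
Individual areas: |Parcel A| = 54, |Parcel B| = 28.
|Parcel A∩Parcel B|: x∈[1,8], y∈[6,9] → 7·3 = 21.
|Parcel A ∪ Parcel B| = 82 − 21 = 61.00.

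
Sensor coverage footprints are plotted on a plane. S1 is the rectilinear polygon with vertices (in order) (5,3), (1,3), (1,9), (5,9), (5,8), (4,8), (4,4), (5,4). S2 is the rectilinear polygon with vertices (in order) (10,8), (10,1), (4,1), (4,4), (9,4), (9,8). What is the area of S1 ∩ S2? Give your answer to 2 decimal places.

1.00

The intersection is the polygon with vertices (4,3), (4,4), (5,4), (5,3).
By the shoelace formula its area is 1.00.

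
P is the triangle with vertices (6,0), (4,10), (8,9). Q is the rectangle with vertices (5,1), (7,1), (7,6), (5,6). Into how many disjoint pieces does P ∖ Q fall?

P ∖ Q splits into 2 disjoint pieces (area 0.2111, area 11.75).

2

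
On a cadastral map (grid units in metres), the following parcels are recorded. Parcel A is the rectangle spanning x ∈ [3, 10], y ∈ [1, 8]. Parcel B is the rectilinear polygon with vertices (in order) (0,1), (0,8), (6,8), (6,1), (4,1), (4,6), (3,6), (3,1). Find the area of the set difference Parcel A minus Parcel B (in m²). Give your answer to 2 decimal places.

33.00

|Parcel A| = 49, |Parcel A∩Parcel B| = 16.
|Parcel A ∖ Parcel B| = |Parcel A| − |Parcel A∩Parcel B| = 49 − 16 = 33.00.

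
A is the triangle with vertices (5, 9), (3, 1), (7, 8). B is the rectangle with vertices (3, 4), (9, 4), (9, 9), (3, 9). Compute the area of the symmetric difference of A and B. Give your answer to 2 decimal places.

23.89

|A| = 9, |B| = 30, |A∩B| = 7.5536.
|A △ B| = |A| + |B| − 2·|A∩B| = 9 + 30 − 15.1071 = 23.89.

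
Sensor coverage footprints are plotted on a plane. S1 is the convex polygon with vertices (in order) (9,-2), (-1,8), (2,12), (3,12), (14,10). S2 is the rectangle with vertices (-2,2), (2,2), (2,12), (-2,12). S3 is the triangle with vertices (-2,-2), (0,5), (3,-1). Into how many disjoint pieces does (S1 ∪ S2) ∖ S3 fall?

(S1 ∪ S2) ∖ S3 is a single connected region.

1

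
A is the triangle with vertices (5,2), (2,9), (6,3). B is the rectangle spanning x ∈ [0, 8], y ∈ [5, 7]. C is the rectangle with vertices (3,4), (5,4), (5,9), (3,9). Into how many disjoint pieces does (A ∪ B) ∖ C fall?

(A ∪ B) ∖ C splits into 3 disjoint pieces (area 6.3929, area 6, area 2.1071).

3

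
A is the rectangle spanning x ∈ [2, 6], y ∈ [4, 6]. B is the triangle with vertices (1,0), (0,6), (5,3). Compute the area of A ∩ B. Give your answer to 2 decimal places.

The intersection is the polygon with vertices (2,4), (2,4.8), (3.333,4).
By the shoelace formula its area is 0.53.

0.53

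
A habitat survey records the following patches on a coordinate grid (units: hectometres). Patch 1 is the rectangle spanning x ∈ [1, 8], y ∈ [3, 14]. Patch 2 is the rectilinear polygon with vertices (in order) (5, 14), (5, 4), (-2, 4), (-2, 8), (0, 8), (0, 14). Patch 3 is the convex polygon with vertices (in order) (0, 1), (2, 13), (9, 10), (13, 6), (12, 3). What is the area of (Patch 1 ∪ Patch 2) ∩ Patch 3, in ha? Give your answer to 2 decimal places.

The region (Patch 1 ∪ Patch 2) ∩ Patch 3 is the polygon with vertices (8,3), (1,3), (1,4), (0.5,4), (2,13), (8,10.429).
By the shoelace formula its area is 60.04.

60.04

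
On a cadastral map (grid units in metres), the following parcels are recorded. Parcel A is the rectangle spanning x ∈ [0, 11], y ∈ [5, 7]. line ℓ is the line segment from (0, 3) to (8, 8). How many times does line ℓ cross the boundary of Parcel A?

The segment meets the boundary at (6.4,7), (3.2,5).

2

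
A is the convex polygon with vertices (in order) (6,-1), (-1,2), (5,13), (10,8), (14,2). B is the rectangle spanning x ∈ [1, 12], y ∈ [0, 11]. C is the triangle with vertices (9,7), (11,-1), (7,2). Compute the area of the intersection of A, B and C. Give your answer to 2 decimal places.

11.84

The intersection is the polygon with vertices (9.333,0.25), (7,2), (9,7), (10.571,0.714).
By the shoelace formula its area is 11.84.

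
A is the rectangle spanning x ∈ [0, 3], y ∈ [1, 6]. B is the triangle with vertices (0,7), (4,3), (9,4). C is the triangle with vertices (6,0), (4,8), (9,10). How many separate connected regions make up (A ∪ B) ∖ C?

(A ∪ B) ∖ C splits into 2 disjoint pieces (area 20.5671, area 0.8356).

2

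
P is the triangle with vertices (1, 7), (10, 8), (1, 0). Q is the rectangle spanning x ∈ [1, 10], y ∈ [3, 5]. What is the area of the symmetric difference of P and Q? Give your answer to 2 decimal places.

|P| = 31.5, |Q| = 18, |P∩Q| = 9.
|P △ Q| = |P| + |Q| − 2·|P∩Q| = 31.5 + 18 − 18 = 31.50.

31.50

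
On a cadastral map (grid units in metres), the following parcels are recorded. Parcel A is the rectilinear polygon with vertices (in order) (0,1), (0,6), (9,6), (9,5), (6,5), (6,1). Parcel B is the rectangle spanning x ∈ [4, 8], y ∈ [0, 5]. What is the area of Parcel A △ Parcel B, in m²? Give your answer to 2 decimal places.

37.00

|Parcel A| = 33, |Parcel B| = 20, |Parcel A∩Parcel B| = 8.
|Parcel A △ Parcel B| = |Parcel A| + |Parcel B| − 2·|Parcel A∩Parcel B| = 33 + 20 − 16 = 37.00.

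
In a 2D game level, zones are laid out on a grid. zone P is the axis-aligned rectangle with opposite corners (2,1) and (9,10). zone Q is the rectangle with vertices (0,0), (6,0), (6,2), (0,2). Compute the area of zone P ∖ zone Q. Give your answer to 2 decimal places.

59.00

|zone P∩zone Q|: x∈[2,6], y∈[1,2] → 4·1 = 4.
|zone P| = 63.
|zone P ∖ zone Q| = |zone P| − |zone P∩zone Q| = 63 − 4 = 59.00.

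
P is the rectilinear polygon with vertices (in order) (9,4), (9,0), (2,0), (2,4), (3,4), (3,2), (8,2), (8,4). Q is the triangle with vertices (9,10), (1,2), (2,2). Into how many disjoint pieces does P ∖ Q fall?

2

P ∖ Q splits into 2 disjoint pieces (area 16.5714, area 0.5).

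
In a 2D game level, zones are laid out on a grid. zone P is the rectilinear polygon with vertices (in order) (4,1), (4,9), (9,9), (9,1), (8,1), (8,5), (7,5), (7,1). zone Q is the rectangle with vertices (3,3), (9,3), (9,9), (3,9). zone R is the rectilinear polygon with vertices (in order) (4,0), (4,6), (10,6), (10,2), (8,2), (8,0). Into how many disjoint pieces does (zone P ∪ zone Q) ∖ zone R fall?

2

(zone P ∪ zone Q) ∖ zone R splits into 2 disjoint pieces (area 21, area 1).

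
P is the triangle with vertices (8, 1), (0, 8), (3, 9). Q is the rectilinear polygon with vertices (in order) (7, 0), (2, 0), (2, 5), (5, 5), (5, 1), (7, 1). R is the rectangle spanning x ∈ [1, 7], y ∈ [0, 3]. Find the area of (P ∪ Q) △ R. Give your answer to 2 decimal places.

|P ∪ Q| = 30.4196.
|(P ∪ Q) ∩ R| = 11.6732.
|(P ∪ Q) △ R| = 30.4196 + 18 − 23.3464 = 25.07.

25.07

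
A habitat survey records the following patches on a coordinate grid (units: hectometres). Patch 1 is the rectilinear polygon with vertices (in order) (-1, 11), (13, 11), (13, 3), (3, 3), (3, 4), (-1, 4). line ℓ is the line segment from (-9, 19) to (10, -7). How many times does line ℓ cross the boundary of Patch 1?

The segment meets the boundary at (1.962,4), (-1,8.053).

2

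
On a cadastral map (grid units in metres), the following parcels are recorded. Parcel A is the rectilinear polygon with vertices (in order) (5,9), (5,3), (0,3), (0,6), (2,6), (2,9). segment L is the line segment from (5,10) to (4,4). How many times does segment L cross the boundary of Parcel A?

The segment meets the boundary at (4.833,9).

1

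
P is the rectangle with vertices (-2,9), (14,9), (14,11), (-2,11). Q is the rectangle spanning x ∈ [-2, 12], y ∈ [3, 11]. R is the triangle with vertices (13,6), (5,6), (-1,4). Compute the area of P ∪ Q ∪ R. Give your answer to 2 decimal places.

By inclusion–exclusion:
Individual areas: |P| = 32, |Q| = 112, |R| = 8.
|P∩Q|: x∈[-2,12], y∈[9,11] → 14·2 = 28.
|P∩R| = 0.
|Q∩R| = 7.9286.
|P∩Q∩R| = 0.
|P ∪ Q ∪ R| = 152 − 35.9286 + 0 = 116.07.

116.07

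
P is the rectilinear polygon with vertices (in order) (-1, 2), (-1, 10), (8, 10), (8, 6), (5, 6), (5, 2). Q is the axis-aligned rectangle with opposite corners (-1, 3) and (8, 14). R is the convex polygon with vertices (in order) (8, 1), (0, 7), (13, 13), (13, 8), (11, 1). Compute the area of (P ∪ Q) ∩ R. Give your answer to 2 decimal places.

The region (P ∪ Q) ∩ R is the polygon with vertices (8,10), (8,6), (8,3), (5.333,3), (0,7), (8,10.692).
By the shoelace formula its area is 36.10.

36.10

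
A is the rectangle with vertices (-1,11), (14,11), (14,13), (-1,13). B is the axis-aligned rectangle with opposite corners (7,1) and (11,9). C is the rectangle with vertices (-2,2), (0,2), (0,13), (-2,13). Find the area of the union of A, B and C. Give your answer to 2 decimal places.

By inclusion–exclusion:
Individual areas: |A| = 30, |B| = 32, |C| = 22.
|A∩B| = 0 (no overlap).
|A∩C|: x∈[-1,0], y∈[11,13] → 1·2 = 2.
|B∩C| = 0 (no overlap).
|A∩B∩C| = 0.
|A ∪ B ∪ C| = 84 − 2 + 0 = 82.00.

82.00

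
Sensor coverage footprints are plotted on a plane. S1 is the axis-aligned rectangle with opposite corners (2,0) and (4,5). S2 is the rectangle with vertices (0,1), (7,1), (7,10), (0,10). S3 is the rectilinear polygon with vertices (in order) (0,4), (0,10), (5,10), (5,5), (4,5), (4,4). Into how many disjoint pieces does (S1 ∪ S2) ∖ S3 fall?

1

(S1 ∪ S2) ∖ S3 is a single connected region.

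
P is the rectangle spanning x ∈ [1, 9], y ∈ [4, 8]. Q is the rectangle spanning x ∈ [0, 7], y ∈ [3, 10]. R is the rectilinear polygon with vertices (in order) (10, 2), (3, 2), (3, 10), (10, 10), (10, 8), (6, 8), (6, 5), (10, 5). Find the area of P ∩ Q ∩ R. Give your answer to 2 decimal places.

13.00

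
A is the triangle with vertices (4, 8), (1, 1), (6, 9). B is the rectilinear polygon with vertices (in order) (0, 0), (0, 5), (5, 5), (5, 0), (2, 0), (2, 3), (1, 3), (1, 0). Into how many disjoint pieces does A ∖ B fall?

2

A ∖ B splits into 2 disjoint pieces (area 3.9286, area 0.3429).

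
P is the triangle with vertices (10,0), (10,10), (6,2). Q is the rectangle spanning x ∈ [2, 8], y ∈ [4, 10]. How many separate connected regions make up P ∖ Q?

1

P ∖ Q is a single connected region.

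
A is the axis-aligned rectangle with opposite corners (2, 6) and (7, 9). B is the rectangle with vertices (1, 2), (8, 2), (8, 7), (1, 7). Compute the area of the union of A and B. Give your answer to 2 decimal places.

45.00

By inclusion–exclusion:
Individual areas: |A| = 15, |B| = 35.
|A∩B|: x∈[2,7], y∈[6,7] → 5·1 = 5.
|A ∪ B| = 50 − 5 = 45.00.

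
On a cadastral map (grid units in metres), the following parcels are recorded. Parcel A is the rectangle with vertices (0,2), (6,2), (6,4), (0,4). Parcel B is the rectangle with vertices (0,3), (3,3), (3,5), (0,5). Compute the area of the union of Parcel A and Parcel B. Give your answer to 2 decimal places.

By inclusion–exclusion:
Individual areas: |Parcel A| = 12, |Parcel B| = 6.
|Parcel A∩Parcel B|: x∈[0,3], y∈[3,4] → 3·1 = 3.
|Parcel A ∪ Parcel B| = 18 − 3 = 15.00.

15.00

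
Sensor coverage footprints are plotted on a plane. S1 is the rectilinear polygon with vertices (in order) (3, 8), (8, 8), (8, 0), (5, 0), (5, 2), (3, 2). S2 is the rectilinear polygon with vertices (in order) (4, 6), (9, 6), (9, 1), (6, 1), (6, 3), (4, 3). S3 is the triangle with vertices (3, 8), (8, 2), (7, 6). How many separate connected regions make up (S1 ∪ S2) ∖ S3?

1

(S1 ∪ S2) ∖ S3 is a single connected region.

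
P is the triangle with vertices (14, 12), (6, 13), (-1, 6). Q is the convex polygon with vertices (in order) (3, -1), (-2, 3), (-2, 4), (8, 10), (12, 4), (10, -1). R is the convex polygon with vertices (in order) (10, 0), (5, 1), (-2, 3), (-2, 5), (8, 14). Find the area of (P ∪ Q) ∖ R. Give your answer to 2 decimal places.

42.66

|P ∪ Q| = 128.0579.
|(P ∪ Q) ∩ R| = 85.3956.
|(P ∪ Q) ∖ R| = 128.0579 − 85.3956 = 42.66.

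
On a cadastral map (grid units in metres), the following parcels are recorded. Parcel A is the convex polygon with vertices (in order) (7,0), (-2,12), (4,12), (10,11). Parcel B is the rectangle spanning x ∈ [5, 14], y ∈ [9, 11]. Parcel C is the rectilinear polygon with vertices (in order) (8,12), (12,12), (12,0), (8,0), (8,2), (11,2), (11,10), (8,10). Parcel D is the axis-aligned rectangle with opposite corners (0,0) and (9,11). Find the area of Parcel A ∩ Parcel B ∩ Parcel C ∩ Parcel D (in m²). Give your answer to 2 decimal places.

1.00

The intersection is the polygon with vertices (8,10), (8,11), (9,11), (9,10).
By the shoelace formula its area is 1.00.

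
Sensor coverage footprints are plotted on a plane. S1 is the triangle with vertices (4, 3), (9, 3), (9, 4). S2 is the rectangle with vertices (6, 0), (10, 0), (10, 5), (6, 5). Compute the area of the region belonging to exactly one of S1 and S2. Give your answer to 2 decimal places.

|S1| = 2.5, |S2| = 20, |S1∩S2| = 2.1.
|S1 △ S2| = |S1| + |S2| − 2·|S1∩S2| = 2.5 + 20 − 4.2 = 18.30.

18.30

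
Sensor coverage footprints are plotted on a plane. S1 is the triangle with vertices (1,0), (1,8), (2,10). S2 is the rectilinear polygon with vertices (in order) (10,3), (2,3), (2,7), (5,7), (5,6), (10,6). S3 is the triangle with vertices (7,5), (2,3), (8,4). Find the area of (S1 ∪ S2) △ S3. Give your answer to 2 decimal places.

|S1 ∪ S2| = 31.
|(S1 ∪ S2) ∩ S3| = 3.5.
|(S1 ∪ S2) △ S3| = 31 + 3.5 − 7 = 27.50.

27.50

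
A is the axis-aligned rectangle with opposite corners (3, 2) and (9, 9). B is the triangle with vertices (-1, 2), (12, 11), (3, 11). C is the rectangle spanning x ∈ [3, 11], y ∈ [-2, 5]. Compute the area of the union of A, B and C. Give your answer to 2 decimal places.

By inclusion–exclusion:
Individual areas: |A| = 42, |B| = 40.5, |C| = 56.
|A∩B| = 12.9231.
|A∩C|: x∈[3,9], y∈[2,5] → 6·3 = 18.
|B∩C| = 0.0385.
|A∩B∩C| = 0.0385.
|A ∪ B ∪ C| = 138.5 − 30.9615 + 0.0385 = 107.58.

107.58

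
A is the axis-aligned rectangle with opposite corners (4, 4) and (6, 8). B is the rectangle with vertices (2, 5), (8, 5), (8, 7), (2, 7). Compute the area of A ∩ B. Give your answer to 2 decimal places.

|A∩B|: x∈[4,6], y∈[5,7] → 2·2 = 4.

4.00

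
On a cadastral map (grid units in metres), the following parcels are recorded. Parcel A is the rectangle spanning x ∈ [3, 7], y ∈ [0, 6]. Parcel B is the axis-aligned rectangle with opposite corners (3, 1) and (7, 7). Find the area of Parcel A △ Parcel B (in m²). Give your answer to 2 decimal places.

8.00

|Parcel A∩Parcel B|: x∈[3,7], y∈[1,6] → 4·5 = 20.
|Parcel A △ Parcel B| = |Parcel A| + |Parcel B| − 2·|Parcel A∩Parcel B| = 24 + 24 − 40 = 8.00.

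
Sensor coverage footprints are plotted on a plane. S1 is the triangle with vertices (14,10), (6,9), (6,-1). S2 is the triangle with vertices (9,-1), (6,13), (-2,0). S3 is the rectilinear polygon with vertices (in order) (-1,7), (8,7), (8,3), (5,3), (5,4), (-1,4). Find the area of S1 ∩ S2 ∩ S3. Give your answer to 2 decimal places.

6.81

The intersection is the polygon with vertices (8,3.667), (8,3), (6,3), (6,7), (7.286,7).
By the shoelace formula its area is 6.81.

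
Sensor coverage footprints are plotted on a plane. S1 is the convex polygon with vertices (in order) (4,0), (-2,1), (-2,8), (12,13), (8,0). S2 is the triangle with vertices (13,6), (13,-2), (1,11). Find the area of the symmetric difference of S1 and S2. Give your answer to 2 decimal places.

120.43

|S1| = 118, |S2| = 48, |S1∩S2| = 22.7841.
|S1 △ S2| = |S1| + |S2| − 2·|S1∩S2| = 118 + 48 − 45.5683 = 120.43.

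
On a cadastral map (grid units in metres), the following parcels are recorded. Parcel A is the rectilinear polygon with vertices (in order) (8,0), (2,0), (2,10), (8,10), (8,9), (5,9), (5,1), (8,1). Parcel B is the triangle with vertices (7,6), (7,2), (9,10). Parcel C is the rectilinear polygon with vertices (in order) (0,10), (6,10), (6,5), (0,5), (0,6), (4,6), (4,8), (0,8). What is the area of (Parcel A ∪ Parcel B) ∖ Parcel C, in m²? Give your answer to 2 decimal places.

|Parcel A ∪ Parcel B| = 40.
|(Parcel A ∪ Parcel B) ∩ Parcel C| = 12.
|(Parcel A ∪ Parcel B) ∖ Parcel C| = 40 − 12 = 28.00.

28.00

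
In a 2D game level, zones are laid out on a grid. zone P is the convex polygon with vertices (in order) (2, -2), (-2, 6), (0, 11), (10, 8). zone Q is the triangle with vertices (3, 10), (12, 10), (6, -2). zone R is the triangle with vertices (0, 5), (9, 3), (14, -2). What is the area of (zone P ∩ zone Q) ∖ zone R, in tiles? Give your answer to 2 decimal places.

|zone P ∩ zone Q| = 26.9524.
|(zone P ∩ zone Q) ∩ zone R| = 1.8295.
|(zone P ∩ zone Q) ∖ zone R| = 26.9524 − 1.8295 = 25.12.

25.12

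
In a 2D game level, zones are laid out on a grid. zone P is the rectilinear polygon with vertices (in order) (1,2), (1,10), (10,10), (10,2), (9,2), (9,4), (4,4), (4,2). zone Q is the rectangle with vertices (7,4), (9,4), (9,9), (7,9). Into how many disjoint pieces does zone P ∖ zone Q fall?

1

zone P ∖ zone Q is a single connected region.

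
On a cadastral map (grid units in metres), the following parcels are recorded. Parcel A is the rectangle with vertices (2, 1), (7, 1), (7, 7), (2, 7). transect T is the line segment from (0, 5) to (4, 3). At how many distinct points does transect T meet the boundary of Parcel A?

1

The segment meets the boundary at (2,4).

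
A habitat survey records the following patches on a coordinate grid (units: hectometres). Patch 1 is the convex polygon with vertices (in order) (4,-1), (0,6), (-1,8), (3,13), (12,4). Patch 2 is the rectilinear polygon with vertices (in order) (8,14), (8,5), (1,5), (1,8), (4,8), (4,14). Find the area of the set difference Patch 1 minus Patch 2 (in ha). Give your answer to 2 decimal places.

60.50

|Patch 1| = 89.5, |Patch 1∩Patch 2| = 29.
|Patch 1 ∖ Patch 2| = |Patch 1| − |Patch 1∩Patch 2| = 89.5 − 29 = 60.50.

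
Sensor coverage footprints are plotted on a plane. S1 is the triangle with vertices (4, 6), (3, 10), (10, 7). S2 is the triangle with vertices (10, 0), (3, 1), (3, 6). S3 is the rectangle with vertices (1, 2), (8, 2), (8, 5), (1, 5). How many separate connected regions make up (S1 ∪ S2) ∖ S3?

3

(S1 ∪ S2) ∖ S3 splits into 3 disjoint pieces (area 12.5, area 8.1667, area 0.5833).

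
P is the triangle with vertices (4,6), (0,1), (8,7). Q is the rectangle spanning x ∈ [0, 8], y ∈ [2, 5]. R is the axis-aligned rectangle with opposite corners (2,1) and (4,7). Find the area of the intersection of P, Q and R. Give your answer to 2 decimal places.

2.60

The intersection is the polygon with vertices (4,5), (4,4), (2,2.5), (2,3.5), (3.2,5).
By the shoelace formula its area is 2.60.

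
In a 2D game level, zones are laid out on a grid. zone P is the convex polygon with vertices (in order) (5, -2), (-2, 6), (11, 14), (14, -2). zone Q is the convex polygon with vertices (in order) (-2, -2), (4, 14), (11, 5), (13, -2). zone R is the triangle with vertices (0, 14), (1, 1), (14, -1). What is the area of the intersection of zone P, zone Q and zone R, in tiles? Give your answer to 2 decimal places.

The intersection is the polygon with vertices (1.9,8.4), (4.013,9.7), (12.147,0.985), (12.655,-0.793), (2.589,0.756), (0.868,2.723), (0.681,5.149).
By the shoelace formula its area is 67.35.

67.35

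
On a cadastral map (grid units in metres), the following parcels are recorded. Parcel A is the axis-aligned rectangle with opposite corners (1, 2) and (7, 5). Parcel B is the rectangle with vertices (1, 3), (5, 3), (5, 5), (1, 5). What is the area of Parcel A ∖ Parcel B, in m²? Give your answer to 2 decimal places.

|Parcel A∩Parcel B|: x∈[1,5], y∈[3,5] → 4·2 = 8.
|Parcel A| = 18.
|Parcel A ∖ Parcel B| = |Parcel A| − |Parcel A∩Parcel B| = 18 − 8 = 10.00.

10.00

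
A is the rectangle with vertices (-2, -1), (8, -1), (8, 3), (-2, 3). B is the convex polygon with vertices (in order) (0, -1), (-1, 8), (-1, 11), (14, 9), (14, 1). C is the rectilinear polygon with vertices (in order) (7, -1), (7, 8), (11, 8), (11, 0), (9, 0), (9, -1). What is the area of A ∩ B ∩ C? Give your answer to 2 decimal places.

The intersection is the polygon with vertices (8,0.143), (7,0), (7,3), (8,3).
By the shoelace formula its area is 2.93.

2.93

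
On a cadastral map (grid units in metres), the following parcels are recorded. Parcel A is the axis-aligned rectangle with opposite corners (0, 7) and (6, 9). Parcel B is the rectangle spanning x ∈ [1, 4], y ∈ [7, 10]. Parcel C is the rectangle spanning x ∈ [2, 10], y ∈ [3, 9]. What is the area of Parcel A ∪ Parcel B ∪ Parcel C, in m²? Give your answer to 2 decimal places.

By inclusion–exclusion:
Individual areas: |Parcel A| = 12, |Parcel B| = 9, |Parcel C| = 48.
|Parcel A∩Parcel B|: x∈[1,4], y∈[7,9] → 3·2 = 6.
|Parcel A∩Parcel C|: x∈[2,6], y∈[7,9] → 4·2 = 8.
|Parcel B∩Parcel C|: x∈[2,4], y∈[7,9] → 2·2 = 4.
|Parcel A∩Parcel B∩Parcel C| = 4.
|Parcel A ∪ Parcel B ∪ Parcel C| = 69 − 18 + 4 = 55.00.

55.00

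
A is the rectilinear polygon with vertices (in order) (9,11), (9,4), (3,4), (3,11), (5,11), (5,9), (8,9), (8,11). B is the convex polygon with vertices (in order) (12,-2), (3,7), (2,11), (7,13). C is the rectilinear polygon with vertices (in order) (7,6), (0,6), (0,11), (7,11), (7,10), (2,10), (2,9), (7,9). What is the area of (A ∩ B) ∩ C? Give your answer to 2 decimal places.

|A ∩ B| = 29.
|(A ∩ B) ∩ C| = 13.50.

13.50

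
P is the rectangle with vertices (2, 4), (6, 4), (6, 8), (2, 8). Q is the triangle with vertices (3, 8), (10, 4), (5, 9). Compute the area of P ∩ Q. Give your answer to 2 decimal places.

2.57

The intersection is the polygon with vertices (6,6.286), (3,8), (6,8).
By the shoelace formula its area is 2.57.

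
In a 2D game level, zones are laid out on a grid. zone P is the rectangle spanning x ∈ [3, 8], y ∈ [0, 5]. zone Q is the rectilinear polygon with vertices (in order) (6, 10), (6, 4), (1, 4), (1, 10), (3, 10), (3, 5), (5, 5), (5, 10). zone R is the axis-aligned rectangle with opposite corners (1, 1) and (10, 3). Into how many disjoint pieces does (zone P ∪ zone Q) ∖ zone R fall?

(zone P ∪ zone Q) ∖ zone R splits into 2 disjoint pieces (area 27, area 5).

2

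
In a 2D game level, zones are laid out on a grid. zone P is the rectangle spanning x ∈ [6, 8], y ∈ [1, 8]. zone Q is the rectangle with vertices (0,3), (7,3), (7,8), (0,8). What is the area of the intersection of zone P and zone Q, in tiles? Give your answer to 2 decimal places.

|zone P∩zone Q|: x∈[6,7], y∈[3,8] → 1·5 = 5.

5.00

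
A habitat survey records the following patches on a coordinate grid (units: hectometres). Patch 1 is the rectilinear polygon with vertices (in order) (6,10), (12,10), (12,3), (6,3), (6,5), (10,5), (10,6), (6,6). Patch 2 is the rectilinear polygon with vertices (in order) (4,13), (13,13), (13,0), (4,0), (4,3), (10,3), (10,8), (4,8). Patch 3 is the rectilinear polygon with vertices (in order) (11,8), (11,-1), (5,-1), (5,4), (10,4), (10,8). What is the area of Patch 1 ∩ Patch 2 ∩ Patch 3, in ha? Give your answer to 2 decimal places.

5.00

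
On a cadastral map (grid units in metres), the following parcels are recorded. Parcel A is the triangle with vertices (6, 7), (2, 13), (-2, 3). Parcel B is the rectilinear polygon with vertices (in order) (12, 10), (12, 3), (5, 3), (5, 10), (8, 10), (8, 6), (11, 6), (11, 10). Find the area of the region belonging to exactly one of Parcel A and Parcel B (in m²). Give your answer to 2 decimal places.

67.00

|Parcel A| = 32, |Parcel B| = 37, |Parcel A∩Parcel B| = 1.
|Parcel A △ Parcel B| = |Parcel A| + |Parcel B| − 2·|Parcel A∩Parcel B| = 32 + 37 − 2 = 67.00.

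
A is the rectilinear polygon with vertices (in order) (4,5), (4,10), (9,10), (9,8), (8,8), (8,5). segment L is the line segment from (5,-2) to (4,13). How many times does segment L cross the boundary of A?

The segment meets the boundary at (4.2,10), (4.533,5).

2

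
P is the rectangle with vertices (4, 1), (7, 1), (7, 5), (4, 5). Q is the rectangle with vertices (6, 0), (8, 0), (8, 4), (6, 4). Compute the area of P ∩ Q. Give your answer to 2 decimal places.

3.00

|P∩Q|: x∈[6,7], y∈[1,4] → 1·3 = 3.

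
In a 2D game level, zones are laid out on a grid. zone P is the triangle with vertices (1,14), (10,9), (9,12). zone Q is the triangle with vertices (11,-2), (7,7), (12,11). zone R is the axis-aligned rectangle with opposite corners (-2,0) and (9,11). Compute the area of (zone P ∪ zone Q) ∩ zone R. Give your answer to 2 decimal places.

|zone P ∪ zone Q| = 41.462.
|(zone P ∪ zone Q) ∩ zone R| = 7.98.

7.98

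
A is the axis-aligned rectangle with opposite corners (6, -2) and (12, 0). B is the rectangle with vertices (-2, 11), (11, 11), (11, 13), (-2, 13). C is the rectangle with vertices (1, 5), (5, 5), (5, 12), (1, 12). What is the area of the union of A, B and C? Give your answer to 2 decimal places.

62.00

By inclusion–exclusion:
Individual areas: |A| = 12, |B| = 26, |C| = 28.
|A∩B| = 0 (no overlap).
|A∩C| = 0 (no overlap).
|B∩C|: x∈[1,5], y∈[11,12] → 4·1 = 4.
|A∩B∩C| = 0.
|A ∪ B ∪ C| = 66 − 4 + 0 = 62.00.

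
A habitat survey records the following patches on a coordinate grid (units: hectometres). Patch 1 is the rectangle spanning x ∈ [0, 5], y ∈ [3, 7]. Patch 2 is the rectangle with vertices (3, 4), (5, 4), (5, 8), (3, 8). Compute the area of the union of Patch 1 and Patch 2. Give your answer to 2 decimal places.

By inclusion–exclusion:
Individual areas: |Patch 1| = 20, |Patch 2| = 8.
|Patch 1∩Patch 2|: x∈[3,5], y∈[4,7] → 2·3 = 6.
|Patch 1 ∪ Patch 2| = 28 − 6 = 22.00.

22.00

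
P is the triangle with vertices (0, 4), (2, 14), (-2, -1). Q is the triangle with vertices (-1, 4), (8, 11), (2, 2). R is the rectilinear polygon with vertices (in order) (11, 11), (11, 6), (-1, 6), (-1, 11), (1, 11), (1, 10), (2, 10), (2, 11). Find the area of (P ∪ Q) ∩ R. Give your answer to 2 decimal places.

9.35

|P ∪ Q| = 23.8623.
|(P ∪ Q) ∩ R| = 9.35.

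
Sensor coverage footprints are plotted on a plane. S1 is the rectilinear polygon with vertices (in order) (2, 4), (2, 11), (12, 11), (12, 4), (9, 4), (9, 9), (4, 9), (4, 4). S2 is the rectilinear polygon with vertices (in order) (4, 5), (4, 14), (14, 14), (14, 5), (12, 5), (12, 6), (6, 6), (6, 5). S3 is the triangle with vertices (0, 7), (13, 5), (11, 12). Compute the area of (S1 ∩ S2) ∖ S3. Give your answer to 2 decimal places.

|S1 ∩ S2| = 25.
|(S1 ∩ S2) ∩ S3| = 18.9071.
|(S1 ∩ S2) ∖ S3| = 25 − 18.9071 = 6.09.

6.09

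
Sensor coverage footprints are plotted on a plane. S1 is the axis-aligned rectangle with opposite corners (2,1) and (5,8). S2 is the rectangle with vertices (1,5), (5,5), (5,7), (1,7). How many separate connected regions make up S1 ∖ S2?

S1 ∖ S2 splits into 2 disjoint pieces (area 12, area 3).

2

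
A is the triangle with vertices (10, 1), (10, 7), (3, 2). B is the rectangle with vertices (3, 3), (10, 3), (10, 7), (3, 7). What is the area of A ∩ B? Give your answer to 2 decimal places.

11.20

The intersection is the polygon with vertices (10,3), (4.4,3), (10,7).
By the shoelace formula its area is 11.20.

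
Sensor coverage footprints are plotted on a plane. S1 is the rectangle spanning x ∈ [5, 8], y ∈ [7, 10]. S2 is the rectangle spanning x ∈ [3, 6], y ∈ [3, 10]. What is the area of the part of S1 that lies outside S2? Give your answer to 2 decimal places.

|S1∩S2|: x∈[5,6], y∈[7,10] → 1·3 = 3.
|S1| = 9.
|S1 ∖ S2| = |S1| − |S1∩S2| = 9 − 3 = 6.00.

6.00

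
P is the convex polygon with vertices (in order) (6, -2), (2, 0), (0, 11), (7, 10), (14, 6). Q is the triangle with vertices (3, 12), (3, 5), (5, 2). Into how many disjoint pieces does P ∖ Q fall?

P ∖ Q is a single connected region.

1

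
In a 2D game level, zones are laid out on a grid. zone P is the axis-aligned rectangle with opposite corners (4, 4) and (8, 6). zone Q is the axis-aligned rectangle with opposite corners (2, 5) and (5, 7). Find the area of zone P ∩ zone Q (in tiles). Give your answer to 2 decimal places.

1.00

|zone P∩zone Q|: x∈[4,5], y∈[5,6] → 1·1 = 1.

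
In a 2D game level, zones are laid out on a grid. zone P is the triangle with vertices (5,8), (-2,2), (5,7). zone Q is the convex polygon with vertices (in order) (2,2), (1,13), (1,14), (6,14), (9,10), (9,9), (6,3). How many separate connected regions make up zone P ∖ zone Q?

zone P ∖ zone Q is a single connected region.

1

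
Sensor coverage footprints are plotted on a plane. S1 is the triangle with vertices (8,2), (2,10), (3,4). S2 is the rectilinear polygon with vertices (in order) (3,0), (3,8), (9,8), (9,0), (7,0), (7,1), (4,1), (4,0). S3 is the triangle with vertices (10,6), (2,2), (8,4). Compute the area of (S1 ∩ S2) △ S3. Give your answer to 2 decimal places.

|S1 ∩ S2| = 11.5.
|(S1 ∩ S2) ∩ S3| = 1.0182.
|(S1 ∩ S2) △ S3| = 11.5 + 4 − 2.0364 = 13.46.

13.46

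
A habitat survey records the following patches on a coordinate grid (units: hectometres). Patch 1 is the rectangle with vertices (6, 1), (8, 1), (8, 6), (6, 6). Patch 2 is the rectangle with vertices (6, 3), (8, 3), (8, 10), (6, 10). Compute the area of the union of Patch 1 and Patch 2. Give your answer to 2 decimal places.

18.00

By inclusion–exclusion:
Individual areas: |Patch 1| = 10, |Patch 2| = 14.
|Patch 1∩Patch 2|: x∈[6,8], y∈[3,6] → 2·3 = 6.
|Patch 1 ∪ Patch 2| = 24 − 6 = 18.00.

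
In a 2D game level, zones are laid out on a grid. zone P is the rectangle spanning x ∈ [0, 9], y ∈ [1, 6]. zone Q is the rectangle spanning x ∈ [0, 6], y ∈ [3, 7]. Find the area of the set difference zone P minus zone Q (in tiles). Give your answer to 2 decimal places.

27.00

|zone P∩zone Q|: x∈[0,6], y∈[3,6] → 6·3 = 18.
|zone P| = 45.
|zone P ∖ zone Q| = |zone P| − |zone P∩zone Q| = 45 − 18 = 27.00.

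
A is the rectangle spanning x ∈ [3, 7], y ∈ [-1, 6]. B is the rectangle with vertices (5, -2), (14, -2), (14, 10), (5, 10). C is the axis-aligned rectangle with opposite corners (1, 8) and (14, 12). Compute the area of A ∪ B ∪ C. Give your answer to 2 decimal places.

156.00

By inclusion–exclusion:
Individual areas: |A| = 28, |B| = 108, |C| = 52.
|A∩B|: x∈[5,7], y∈[-1,6] → 2·7 = 14.
|A∩C| = 0 (no overlap).
|B∩C|: x∈[5,14], y∈[8,10] → 9·2 = 18.
|A∩B∩C| = 0.
|A ∪ B ∪ C| = 188 − 32 + 0 = 156.00.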